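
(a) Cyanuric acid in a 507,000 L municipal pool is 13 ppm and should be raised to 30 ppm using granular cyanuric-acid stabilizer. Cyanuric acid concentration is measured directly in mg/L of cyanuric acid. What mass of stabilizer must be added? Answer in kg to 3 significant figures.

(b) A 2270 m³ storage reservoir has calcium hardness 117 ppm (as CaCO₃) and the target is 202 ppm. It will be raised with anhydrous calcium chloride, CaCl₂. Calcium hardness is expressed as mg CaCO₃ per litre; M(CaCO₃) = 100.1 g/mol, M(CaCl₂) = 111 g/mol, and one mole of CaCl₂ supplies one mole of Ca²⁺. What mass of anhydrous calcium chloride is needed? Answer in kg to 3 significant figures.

(a) 8.62 kg; (b) 214 kg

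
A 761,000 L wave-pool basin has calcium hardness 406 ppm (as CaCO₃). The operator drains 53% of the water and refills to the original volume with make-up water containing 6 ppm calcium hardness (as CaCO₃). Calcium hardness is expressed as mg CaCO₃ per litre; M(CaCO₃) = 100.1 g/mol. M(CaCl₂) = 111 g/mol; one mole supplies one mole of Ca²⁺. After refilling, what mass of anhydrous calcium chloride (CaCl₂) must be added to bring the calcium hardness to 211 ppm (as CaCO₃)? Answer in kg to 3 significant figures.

14.3 kg

After draining 53% and refilling: 406 × 0.47 + 6 × 0.53 = 194 ppm.
Deficit to target: 211 − 194 = 17 mg/L.
As CaCO₃: 17 mg/L × 761,000 L = 12,940 g; ÷ 100.1 = 129.2 mol Ca²⁺.
Mass: 129.2 × 111 = 14,350 g.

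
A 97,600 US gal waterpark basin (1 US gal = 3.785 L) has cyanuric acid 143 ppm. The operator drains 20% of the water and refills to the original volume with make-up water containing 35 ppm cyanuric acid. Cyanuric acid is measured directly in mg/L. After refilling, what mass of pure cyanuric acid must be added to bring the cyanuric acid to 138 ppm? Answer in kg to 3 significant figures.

6.13 kg

Volume: 97,600 US gal × 3.785 L/gal = 369,416 L.
After draining 20% and refilling: 143 × 0.80 + 35 × 0.20 = 121.4 ppm.
Deficit to target: 138 − 121.4 = 16.6 mg/L.
Mass: 16.6 mg/L × 369,416 L = 6132 g cyanuric acid.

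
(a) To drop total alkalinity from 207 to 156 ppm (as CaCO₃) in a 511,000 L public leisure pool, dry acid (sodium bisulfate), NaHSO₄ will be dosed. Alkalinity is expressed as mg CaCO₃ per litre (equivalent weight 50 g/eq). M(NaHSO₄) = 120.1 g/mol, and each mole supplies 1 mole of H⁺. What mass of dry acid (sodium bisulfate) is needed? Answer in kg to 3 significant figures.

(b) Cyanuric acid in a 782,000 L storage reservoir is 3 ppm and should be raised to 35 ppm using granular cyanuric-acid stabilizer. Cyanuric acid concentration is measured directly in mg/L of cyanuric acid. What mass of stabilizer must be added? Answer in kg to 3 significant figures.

(a) Alkalinity to neutralize: (207 − 156) = 51 mg/L as CaCO₃ × 511,000 L = 26,060 g as CaCO₃.
(a) Equivalents of H⁺ required: 26,060 ÷ 50 g/eq = 521.2 eq = 521.2 mol NaHSO₄.
(a) Mass of NaHSO₄: 521.2 × 120.1 = 62,600 g.

(b) CYA to add: (35 − 3) = 32 mg/L × 782,000 L = 25,020 g cyanuric acid.

(a) 62.6 kg; (b) 25.0 kg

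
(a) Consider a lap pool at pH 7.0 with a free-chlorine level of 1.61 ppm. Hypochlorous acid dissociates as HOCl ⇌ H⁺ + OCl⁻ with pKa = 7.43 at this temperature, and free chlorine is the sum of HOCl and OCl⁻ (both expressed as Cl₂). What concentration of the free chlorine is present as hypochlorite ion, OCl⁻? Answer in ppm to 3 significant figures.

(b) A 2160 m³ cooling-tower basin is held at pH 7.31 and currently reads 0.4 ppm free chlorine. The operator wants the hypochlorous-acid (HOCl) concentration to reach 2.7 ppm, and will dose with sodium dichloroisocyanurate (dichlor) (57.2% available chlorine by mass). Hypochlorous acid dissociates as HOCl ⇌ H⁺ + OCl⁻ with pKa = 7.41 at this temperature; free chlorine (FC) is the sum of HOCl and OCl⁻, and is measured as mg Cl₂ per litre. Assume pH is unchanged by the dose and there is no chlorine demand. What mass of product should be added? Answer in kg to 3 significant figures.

(a) [OCl⁻]/[HOCl] = 10^(pH − pKa) = 10^(7.0 − 7.43) = 10^-0.43 = 0.3715.
(a) Fraction as HOCl = 1 / (1 + 0.3715) = 0.7291.
(a) OCl⁻ = (1 − 0.7291) × 1.61 ppm = 0.4361 ppm.

(b) Volume: 2160 m³ = 2,160,000 L.
(b) [OCl⁻]/[HOCl] = 10^(pH − pKa) = 10^(7.31 − 7.41) = 0.7943; fraction as HOCl = 1/(1 + 0.7943) = 0.5573.
(b) Free chlorine required for 2.7 ppm HOCl: 2.7 / 0.5573 = 4.845 ppm.
(b) FC to add: 4.845 − 0.4 = 4.445 mg/L as Cl₂.
(b) Cl₂ equivalent: 4.445 mg/L × 2,160,000 L = 9601 g.
(b) Product at 57.2% available Cl: 9601 / 0.572 = 16,780 g.

(a) 0.436 ppm; (b) 16.8 kg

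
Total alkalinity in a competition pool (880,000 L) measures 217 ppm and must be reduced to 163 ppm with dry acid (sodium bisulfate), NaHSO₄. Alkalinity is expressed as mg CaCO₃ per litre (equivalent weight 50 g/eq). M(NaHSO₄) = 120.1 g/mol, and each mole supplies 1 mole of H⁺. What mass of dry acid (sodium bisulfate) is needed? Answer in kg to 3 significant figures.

Alkalinity to neutralize: (217 − 163) = 54 mg/L as CaCO₃ × 880,000 L = 47,520 g as CaCO₃.
Equivalents of H⁺ required: 47,520 ÷ 50 g/eq = 950.4 eq = 950.4 mol NaHSO₄.
Mass of NaHSO₄: 950.4 × 120.1 = 114,100 g.

114 kg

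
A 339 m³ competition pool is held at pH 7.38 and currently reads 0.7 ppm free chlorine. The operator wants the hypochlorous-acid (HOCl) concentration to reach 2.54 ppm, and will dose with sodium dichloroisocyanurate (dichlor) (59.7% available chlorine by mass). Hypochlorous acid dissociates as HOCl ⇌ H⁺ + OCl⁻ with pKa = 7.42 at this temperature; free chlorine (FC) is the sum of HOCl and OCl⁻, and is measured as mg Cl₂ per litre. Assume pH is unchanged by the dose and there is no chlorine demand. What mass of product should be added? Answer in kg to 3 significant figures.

Volume: 339 m³ = 339,000 L.
[OCl⁻]/[HOCl] = 10^(pH − pKa) = 10^(7.38 − 7.42) = 0.912; fraction as HOCl = 1/(1 + 0.912) = 0.523.
Free chlorine required for 2.54 ppm HOCl: 2.54 / 0.523 = 4.857 ppm.
FC to add: 4.857 − 0.7 = 4.157 mg/L as Cl₂.
Cl₂ equivalent: 4.157 mg/L × 339,000 L = 1409 g.
Product at 59.7% available Cl: 1409 / 0.597 = 2360 g.

2.36 kg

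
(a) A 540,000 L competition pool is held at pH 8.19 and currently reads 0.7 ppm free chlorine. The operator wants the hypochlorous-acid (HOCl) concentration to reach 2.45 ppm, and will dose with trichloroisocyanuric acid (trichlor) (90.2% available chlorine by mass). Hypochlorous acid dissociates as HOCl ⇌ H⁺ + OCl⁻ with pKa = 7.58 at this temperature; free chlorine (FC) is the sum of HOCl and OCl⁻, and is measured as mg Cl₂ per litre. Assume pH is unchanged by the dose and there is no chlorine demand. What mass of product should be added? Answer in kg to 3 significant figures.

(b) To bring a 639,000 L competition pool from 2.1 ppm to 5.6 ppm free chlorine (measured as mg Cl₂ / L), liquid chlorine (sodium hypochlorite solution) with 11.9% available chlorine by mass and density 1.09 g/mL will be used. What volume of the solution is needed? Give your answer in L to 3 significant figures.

(a) [OCl⁻]/[HOCl] = 10^(pH − pKa) = 10^(8.19 − 7.58) = 4.074; fraction as HOCl = 1/(1 + 4.074) = 0.1971.
(a) Free chlorine required for 2.45 ppm HOCl: 2.45 / 0.1971 = 12.43 ppm.
(a) FC to add: 12.43 − 0.7 = 11.73 mg/L as Cl₂.
(a) Cl₂ equivalent: 11.73 mg/L × 540,000 L = 6335 g.
(a) Product at 90.2% available Cl: 6335 / 0.902 = 7023 g.

(b) Chlorine deficit: 5.6 − 2.1 = 3.5 ppm = 3.5 mg/L as Cl₂.
(b) Cl₂ equivalent needed: 3.5 mg/L × 639,000 L = 2,236,000 mg = 2236 g.
(b) Product at 11.9% available chlorine: 2236 / 0.119 = 18,790 g.
(b) Volume at density 1.09 g/mL: 18,790 g ÷ 1.09 g/mL = 17,240 mL.

(a) 7.02 kg; (b) 17.2 L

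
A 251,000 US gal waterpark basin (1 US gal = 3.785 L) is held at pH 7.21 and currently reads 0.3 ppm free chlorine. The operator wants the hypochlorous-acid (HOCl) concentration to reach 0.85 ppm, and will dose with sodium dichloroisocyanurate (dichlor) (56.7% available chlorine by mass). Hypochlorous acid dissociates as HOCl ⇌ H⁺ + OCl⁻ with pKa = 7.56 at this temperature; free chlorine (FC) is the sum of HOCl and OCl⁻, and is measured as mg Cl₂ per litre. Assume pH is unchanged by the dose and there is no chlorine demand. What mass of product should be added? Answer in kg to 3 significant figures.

1.56 kg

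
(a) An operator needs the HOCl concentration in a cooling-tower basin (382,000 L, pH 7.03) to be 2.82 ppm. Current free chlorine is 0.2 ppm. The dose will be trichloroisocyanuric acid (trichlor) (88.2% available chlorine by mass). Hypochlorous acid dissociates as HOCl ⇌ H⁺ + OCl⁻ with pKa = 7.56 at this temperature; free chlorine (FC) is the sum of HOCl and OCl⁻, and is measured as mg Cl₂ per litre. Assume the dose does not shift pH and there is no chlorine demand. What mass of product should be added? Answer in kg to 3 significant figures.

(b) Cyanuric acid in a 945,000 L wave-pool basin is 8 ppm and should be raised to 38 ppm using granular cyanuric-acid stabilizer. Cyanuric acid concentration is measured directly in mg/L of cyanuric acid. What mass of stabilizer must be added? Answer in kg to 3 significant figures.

(a) [OCl⁻]/[HOCl] = 10^(pH − pKa) = 10^(7.03 − 7.56) = 0.2951; fraction as HOCl = 1/(1 + 0.2951) = 0.7721.
(a) Free chlorine required for 2.82 ppm HOCl: 2.82 / 0.7721 = 3.652 ppm.
(a) FC to add: 3.652 − 0.2 = 3.452 mg/L as Cl₂.
(a) Cl₂ equivalent: 3.452 mg/L × 382,000 L = 1319 g.
(a) Product at 88.2% available Cl: 1319 / 0.882 = 1495 g.

(b) CYA to add: (38 − 8) = 30 mg/L × 945,000 L = 28,350 g cyanuric acid.

(a) 1.50 kg; (b) 28.4 kg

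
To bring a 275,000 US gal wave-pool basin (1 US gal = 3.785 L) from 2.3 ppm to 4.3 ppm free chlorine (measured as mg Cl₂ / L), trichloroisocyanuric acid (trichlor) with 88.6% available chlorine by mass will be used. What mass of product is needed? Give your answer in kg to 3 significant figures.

2.35 kg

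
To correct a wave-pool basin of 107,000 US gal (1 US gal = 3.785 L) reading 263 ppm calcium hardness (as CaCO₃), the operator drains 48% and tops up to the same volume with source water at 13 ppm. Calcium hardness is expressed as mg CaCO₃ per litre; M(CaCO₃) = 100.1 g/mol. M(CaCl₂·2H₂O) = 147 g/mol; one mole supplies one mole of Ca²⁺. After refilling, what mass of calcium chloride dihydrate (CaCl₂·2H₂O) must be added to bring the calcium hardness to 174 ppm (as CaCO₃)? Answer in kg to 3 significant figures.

18.4 kg

Volume: 107,000 US gal × 3.785 L/gal = 404,995 L.
After draining 48% and refilling: 263 × 0.52 + 13 × 0.48 = 143 ppm.
Deficit to target: 174 − 143 = 31 mg/L.
As CaCO₃: 31 mg/L × 404,995 L = 12,550 g; ÷ 100.1 = 125.4 mol Ca²⁺.
Mass: 125.4 × 147 = 18,440 g.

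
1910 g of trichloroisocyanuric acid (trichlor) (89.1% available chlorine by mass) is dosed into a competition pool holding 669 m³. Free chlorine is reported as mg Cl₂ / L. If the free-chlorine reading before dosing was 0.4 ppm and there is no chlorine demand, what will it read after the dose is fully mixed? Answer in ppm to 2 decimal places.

Volume: 669 m³ = 669,000 L.
Available chlorine delivered: 1910 g × 0.891 = 1702 g as Cl₂.
Concentration rise: 1702 g / 669,000 L = 2.544 mg/L = 2.54 ppm.
Final FC: 0.4 + 2.54 = 2.94 ppm.

2.94 ppm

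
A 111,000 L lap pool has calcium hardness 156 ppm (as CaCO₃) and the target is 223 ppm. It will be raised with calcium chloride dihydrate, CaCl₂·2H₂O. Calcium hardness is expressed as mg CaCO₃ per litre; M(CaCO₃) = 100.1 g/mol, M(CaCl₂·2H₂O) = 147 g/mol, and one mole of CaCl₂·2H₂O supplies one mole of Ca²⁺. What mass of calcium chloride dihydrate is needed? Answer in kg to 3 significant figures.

10.9 kg

Hardness to add: (223 − 156) = 67 mg/L as CaCO₃ × 111,000 L = 7437 g as CaCO₃.
Moles of Ca²⁺ (1 mol Ca²⁺ ≡ 1 mol CaCO₃): 7437 / 100.1 g/mol = 74.3 mol.
Mass of CaCl₂·2H₂O: 74.3 × 147 = 10,920 g.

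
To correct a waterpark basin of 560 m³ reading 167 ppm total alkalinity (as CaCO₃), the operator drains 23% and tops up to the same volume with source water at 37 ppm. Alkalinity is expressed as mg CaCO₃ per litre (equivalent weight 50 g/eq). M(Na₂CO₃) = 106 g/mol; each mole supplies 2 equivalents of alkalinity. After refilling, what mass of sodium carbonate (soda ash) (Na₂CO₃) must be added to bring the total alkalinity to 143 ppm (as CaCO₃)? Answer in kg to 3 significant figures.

3.50 kg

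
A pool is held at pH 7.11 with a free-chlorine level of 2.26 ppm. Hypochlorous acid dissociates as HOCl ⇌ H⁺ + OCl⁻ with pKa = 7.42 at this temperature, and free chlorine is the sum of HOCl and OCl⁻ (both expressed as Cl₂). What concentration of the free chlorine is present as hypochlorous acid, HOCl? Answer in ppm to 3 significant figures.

1.52 ppm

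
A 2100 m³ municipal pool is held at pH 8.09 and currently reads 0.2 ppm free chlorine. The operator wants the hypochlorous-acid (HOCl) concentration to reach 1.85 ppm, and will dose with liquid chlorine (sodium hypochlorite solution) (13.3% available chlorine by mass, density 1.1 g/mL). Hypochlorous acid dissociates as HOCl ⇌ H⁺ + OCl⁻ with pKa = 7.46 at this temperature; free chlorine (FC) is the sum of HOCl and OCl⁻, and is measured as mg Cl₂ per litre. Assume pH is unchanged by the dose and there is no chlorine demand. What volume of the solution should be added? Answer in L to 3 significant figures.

137 L

Volume: 2100 m³ = 2,100,000 L.
[OCl⁻]/[HOCl] = 10^(pH − pKa) = 10^(8.09 − 7.46) = 4.266; fraction as HOCl = 1/(1 + 4.266) = 0.1899.
Free chlorine required for 1.85 ppm HOCl: 1.85 / 0.1899 = 9.742 ppm.
FC to add: 9.742 − 0.2 = 9.542 mg/L as Cl₂.
Cl₂ equivalent: 9.542 mg/L × 2,100,000 L = 20,040 g.
Product at 13.3% available Cl: 20,040 / 0.133 = 150,700 g.
Volume: 150,700 g ÷ 1.1 g/mL = 137,000 mL.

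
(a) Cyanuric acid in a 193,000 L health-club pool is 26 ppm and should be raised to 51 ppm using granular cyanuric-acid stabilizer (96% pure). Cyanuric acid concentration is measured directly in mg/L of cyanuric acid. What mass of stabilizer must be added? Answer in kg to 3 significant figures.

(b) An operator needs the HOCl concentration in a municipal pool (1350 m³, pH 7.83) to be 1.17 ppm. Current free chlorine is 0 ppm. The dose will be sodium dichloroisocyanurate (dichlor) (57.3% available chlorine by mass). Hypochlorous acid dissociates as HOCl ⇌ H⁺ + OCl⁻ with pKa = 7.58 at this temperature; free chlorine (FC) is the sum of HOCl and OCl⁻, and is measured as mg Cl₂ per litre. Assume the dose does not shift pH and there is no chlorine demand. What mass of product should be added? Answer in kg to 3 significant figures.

(a) 5.03 kg; (b) 7.66 kg

(a) CYA to add: (51 − 26) = 25 mg/L × 193,000 L = 4825 g cyanuric acid.
(a) At 96% purity: 4825 / 0.96 = 5026 g product.

(b) Volume: 1350 m³ = 1,350,000 L.
(b) [OCl⁻]/[HOCl] = 10^(pH − pKa) = 10^(7.83 − 7.58) = 1.778; fraction as HOCl = 1/(1 + 1.778) = 0.3599.
(b) Free chlorine required for 1.17 ppm HOCl: 1.17 / 0.3599 = 3.251 ppm.
(b) FC to add: 3.251 − 0 = 3.251 mg/L as Cl₂.
(b) Cl₂ equivalent: 3.251 mg/L × 1,350,000 L = 4388 g.
(b) Product at 57.3% available Cl: 4388 / 0.573 = 7658 g.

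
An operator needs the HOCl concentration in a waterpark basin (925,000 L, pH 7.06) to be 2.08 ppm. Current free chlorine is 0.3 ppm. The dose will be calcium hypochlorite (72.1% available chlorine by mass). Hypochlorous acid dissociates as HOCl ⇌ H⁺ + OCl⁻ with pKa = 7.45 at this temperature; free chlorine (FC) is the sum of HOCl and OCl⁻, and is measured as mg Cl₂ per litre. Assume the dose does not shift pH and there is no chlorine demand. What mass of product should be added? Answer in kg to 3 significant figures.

3.37 kg

[OCl⁻]/[HOCl] = 10^(pH − pKa) = 10^(7.06 − 7.45) = 0.4074; fraction as HOCl = 1/(1 + 0.4074) = 0.7105.
Free chlorine required for 2.08 ppm HOCl: 2.08 / 0.7105 = 2.927 ppm.
FC to add: 2.927 − 0.3 = 2.627 mg/L as Cl₂.
Cl₂ equivalent: 2.627 mg/L × 925,000 L = 2430 g.
Product at 72.1% available Cl: 2430 / 0.721 = 3371 g.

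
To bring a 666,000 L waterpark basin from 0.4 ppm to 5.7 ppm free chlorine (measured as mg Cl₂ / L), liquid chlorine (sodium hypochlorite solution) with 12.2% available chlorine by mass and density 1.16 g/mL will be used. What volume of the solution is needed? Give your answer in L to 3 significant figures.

24.9 L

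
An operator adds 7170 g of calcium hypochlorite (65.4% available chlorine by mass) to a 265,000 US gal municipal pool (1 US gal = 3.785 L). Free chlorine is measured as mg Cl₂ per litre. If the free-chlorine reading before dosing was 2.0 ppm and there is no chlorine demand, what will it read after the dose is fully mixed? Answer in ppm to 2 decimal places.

Volume: 265,000 US gal × 3.785 L/gal = 1,003,025 L.
Available chlorine delivered: 7170 g × 0.654 = 4689 g as Cl₂.
Concentration rise: 4689 g / 1,003,025 L = 4.675 mg/L = 4.68 ppm.
Final FC: 2.0 + 4.68 = 6.68 ppm.

6.68 ppm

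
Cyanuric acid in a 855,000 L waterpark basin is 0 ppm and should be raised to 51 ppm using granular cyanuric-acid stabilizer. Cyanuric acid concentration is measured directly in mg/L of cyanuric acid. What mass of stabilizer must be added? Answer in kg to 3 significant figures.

43.6 kg

CYA to add: (51 − 0) = 51 mg/L × 855,000 L = 43,600 g cyanuric acid.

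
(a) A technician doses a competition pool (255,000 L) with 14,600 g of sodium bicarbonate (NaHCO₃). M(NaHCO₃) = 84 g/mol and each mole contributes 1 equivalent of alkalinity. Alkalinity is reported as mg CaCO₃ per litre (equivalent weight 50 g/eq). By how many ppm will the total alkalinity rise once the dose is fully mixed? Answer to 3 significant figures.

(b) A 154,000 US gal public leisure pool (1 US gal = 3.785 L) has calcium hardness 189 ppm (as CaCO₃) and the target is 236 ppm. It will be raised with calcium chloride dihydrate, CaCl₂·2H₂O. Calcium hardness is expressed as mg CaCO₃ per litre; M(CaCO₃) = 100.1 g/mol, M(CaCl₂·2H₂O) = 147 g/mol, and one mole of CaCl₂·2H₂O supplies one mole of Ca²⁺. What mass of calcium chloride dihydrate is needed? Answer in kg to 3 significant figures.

(a) Moles of NaHCO₃: 14,600 g ÷ 84 g/mol = 173.8 mol → 173.8 eq of alkalinity.
(a) As CaCO₃: 173.8 eq × 50 g/eq = 8690 g.
(a) Rise: 8690 g / 255,000 L × 1000 = 34.08 mg/L.

(b) Volume: 154,000 US gal × 3.785 L/gal = 582,890 L.
(b) Hardness to add: (236 − 189) = 47 mg/L as CaCO₃ × 582,890 L = 27,400 g as CaCO₃.
(b) Moles of Ca²⁺ (1 mol Ca²⁺ ≡ 1 mol CaCO₃): 27,400 / 100.1 g/mol = 273.7 mol.
(b) Mass of CaCl₂·2H₂O: 273.7 × 147 = 40,230 g.

(a) 34.1 ppm; (b) 40.2 kg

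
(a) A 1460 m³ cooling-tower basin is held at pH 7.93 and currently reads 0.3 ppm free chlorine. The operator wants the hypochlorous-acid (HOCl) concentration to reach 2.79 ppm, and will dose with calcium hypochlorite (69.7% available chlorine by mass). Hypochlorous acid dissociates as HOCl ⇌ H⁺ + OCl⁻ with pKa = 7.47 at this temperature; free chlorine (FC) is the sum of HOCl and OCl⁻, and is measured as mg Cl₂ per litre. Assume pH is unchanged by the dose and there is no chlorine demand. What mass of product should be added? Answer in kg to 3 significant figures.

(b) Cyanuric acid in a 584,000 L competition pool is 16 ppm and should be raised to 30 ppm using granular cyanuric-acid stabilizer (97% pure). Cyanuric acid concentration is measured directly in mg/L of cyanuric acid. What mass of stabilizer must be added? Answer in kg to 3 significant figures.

(a) 22.1 kg; (b) 8.43 kg

(a) Volume: 1460 m³ = 1,460,000 L.
(a) [OCl⁻]/[HOCl] = 10^(pH − pKa) = 10^(7.93 − 7.47) = 2.884; fraction as HOCl = 1/(1 + 2.884) = 0.2575.
(a) Free chlorine required for 2.79 ppm HOCl: 2.79 / 0.2575 = 10.84 ppm.
(a) FC to add: 10.84 − 0.3 = 10.54 mg/L as Cl₂.
(a) Cl₂ equivalent: 10.54 mg/L × 1,460,000 L = 15,380 g.
(a) Product at 69.7% available Cl: 15,380 / 0.697 = 22,070 g.

(b) CYA to add: (30 − 16) = 14 mg/L × 584,000 L = 8176 g cyanuric acid.
(b) At 97% purity: 8176 / 0.97 = 8429 g product.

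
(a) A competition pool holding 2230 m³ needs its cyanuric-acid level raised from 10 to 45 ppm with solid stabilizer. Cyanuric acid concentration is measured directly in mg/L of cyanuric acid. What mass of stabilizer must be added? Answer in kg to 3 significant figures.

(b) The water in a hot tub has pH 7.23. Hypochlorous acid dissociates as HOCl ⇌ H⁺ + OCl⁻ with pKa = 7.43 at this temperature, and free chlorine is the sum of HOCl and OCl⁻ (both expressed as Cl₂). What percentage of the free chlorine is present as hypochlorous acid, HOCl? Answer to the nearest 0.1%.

(a) 78.0 kg; (b) 61.3%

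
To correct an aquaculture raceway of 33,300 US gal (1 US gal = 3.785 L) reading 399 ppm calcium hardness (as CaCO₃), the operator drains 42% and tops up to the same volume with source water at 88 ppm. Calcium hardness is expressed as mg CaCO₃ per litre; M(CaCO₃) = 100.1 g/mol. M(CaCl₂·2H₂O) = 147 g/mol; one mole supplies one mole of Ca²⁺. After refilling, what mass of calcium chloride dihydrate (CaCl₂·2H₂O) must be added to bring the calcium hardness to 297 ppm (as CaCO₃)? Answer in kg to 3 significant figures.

5.30 kg

Volume: 33,300 US gal × 3.785 L/gal = 126,040 L.
After draining 42% and refilling: 399 × 0.58 + 88 × 0.42 = 268.38 ppm.
Deficit to target: 297 − 268.38 = 28.62 mg/L.
As CaCO₃: 28.62 mg/L × 126,040 L = 3607 g; ÷ 100.1 = 36.04 mol Ca²⁺.
Mass: 36.04 × 147 = 5297 g.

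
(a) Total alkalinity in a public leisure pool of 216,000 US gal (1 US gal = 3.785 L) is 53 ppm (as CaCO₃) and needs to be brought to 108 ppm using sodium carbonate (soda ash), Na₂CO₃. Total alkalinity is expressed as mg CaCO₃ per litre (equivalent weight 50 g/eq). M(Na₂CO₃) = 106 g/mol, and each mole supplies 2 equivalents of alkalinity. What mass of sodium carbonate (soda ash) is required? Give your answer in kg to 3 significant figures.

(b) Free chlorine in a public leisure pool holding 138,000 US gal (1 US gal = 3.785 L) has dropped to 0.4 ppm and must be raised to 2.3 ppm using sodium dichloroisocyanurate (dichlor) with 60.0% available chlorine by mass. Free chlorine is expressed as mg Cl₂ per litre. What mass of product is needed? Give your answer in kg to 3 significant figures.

(a) 47.7 kg; (b) 1.65 kg

(a) Volume: 216,000 US gal × 3.785 L/gal = 817,560 L.
(a) Alkalinity to add: (108 − 53) = 55 mg/L as CaCO₃ × 817,560 L = 44,970 g as CaCO₃.
(a) Equivalents: 44,970 g ÷ 50 g/eq = 899.3 eq.
(a) Each mole of Na₂CO₃ supplies 2 eq, so 899.3 / 2 = 449.7 mol.
(a) Mass: 449.7 mol × 106 g/mol = 47,660 g.

(b) Volume: 138,000 US gal × 3.785 L/gal = 522,330 L.
(b) Chlorine deficit: 2.3 − 0.4 = 1.9 ppm = 1.9 mg/L as Cl₂.
(b) Cl₂ equivalent needed: 1.9 mg/L × 522,330 L = 992,400 mg = 992.4 g.
(b) Product at 60.0% available chlorine: 992.4 / 0.6 = 1654 g.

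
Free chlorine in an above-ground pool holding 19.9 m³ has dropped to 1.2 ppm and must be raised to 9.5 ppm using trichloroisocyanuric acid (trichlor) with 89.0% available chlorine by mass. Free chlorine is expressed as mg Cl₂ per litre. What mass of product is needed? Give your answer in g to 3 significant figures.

186 g

Volume: 19.9 m³ = 19,900 L.
Chlorine deficit: 9.5 − 1.2 = 8.3 ppm = 8.3 mg/L as Cl₂.
Cl₂ equivalent needed: 8.3 mg/L × 19,900 L = 165,200 mg = 165.2 g.
Product at 89.0% available chlorine: 165.2 / 0.89 = 185.6 g.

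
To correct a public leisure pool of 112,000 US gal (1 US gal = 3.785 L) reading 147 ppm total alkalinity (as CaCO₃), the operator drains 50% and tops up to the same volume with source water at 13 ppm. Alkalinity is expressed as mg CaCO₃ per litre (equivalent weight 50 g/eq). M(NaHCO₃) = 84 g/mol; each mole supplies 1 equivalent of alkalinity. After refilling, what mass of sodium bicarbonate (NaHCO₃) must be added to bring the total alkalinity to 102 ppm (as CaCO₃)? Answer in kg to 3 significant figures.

15.7 kg

Volume: 112,000 US gal × 3.785 L/gal = 423,920 L.
After draining 50% and refilling: 147 × 0.50 + 13 × 0.50 = 80 ppm.
Deficit to target: 102 − 80 = 22 mg/L.
As CaCO₃: 22 mg/L × 423,920 L = 9326 g; ÷ 50 g/eq ÷ 1 = 186.5 mol NaHCO₃.
Mass: 186.5 × 84 = 15,670 g.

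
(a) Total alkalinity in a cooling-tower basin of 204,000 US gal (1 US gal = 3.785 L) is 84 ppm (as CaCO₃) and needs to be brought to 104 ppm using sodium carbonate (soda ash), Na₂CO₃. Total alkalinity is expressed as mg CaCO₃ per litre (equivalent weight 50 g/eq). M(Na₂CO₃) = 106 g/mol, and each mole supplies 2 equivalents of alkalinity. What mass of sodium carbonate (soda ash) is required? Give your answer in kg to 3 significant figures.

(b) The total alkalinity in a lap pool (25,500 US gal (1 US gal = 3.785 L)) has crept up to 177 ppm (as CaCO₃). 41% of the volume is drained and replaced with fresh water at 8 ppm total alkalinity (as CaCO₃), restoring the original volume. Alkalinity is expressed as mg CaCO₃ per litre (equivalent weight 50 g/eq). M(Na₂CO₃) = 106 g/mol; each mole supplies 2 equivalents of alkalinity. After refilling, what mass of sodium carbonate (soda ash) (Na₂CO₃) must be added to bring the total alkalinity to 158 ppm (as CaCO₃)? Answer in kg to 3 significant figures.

(a) 16.4 kg; (b) 5.15 kg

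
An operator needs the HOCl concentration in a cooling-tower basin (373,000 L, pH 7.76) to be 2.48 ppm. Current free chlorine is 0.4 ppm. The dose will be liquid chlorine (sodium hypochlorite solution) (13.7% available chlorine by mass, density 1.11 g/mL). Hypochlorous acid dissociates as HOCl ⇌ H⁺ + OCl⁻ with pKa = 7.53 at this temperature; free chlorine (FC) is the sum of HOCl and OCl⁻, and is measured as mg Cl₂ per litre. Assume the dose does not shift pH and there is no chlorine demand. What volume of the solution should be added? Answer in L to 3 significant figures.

15.4 L

[OCl⁻]/[HOCl] = 10^(pH − pKa) = 10^(7.76 − 7.53) = 1.698; fraction as HOCl = 1/(1 + 1.698) = 0.3706.
Free chlorine required for 2.48 ppm HOCl: 2.48 / 0.3706 = 6.692 ppm.
FC to add: 6.692 − 0.4 = 6.292 mg/L as Cl₂.
Cl₂ equivalent: 6.292 mg/L × 373,000 L = 2347 g.
Product at 13.7% available Cl: 2347 / 0.137 = 17,130 g.
Volume: 17,130 g ÷ 1.11 g/mL = 15,430 mL.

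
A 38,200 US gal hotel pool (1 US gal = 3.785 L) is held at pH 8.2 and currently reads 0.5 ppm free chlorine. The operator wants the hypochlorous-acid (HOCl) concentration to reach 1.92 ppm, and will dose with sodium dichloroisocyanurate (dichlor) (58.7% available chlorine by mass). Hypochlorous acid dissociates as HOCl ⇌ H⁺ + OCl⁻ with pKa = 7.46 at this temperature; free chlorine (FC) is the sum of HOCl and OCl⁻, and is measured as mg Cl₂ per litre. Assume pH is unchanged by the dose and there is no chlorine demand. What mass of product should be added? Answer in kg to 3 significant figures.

2.95 kg

Volume: 38,200 US gal × 3.785 L/gal = 144,587 L.
[OCl⁻]/[HOCl] = 10^(pH − pKa) = 10^(8.2 − 7.46) = 5.495; fraction as HOCl = 1/(1 + 5.495) = 0.154.
Free chlorine required for 1.92 ppm HOCl: 1.92 / 0.154 = 12.47 ppm.
FC to add: 12.47 − 0.5 = 11.97 mg/L as Cl₂.
Cl₂ equivalent: 11.97 mg/L × 144,587 L = 1731 g.
Product at 58.7% available Cl: 1731 / 0.587 = 2949 g.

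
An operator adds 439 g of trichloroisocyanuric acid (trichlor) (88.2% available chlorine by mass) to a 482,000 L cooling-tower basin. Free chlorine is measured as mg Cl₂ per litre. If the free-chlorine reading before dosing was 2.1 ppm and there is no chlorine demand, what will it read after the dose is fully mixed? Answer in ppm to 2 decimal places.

2.90 ppm

Available chlorine delivered: 439 g × 0.882 = 387.2 g as Cl₂.
Concentration rise: 387.2 g / 482,000 L = 0.8033 mg/L = 0.80 ppm.
Final FC: 2.1 + 0.80 = 2.90 ppm.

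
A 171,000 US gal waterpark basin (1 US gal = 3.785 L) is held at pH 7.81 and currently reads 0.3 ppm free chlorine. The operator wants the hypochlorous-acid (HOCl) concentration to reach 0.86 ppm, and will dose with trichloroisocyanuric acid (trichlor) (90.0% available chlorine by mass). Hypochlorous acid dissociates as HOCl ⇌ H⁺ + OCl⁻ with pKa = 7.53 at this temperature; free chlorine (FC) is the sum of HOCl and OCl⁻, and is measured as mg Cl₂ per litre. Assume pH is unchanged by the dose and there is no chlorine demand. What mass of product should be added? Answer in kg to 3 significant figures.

Volume: 171,000 US gal × 3.785 L/gal = 647,235 L.
[OCl⁻]/[HOCl] = 10^(pH − pKa) = 10^(7.81 − 7.53) = 1.905; fraction as HOCl = 1/(1 + 1.905) = 0.3442.
Free chlorine required for 0.86 ppm HOCl: 0.86 / 0.3442 = 2.499 ppm.
FC to add: 2.499 − 0.3 = 2.199 mg/L as Cl₂.
Cl₂ equivalent: 2.199 mg/L × 647,235 L = 1423 g.
Product at 90.0% available Cl: 1423 / 0.9 = 1581 g.

1.58 kg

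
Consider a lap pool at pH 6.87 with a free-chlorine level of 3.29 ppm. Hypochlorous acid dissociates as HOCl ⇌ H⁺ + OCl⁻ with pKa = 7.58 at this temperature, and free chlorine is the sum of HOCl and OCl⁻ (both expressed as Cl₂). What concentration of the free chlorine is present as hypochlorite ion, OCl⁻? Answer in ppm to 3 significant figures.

0.537 ppm

[OCl⁻]/[HOCl] = 10^(pH − pKa) = 10^(6.87 − 7.58) = 10^-0.71 = 0.195.
Fraction as HOCl = 1 / (1 + 0.195) = 0.8368.
OCl⁻ = (1 − 0.8368) × 3.29 ppm = 0.5368 ppm.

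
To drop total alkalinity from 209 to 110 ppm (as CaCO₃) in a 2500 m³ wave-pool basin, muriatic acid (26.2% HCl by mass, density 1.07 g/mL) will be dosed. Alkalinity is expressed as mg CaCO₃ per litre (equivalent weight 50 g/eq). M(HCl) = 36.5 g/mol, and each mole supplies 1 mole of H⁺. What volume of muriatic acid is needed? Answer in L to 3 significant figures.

644 L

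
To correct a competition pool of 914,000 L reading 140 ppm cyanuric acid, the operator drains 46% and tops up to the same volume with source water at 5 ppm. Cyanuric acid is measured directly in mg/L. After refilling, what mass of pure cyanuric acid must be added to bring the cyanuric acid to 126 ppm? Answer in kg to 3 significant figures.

After draining 46% and refilling: 140 × 0.54 + 5 × 0.46 = 77.9 ppm.
Deficit to target: 126 − 77.9 = 48.1 mg/L.
Mass: 48.1 mg/L × 914,000 L = 43,960 g cyanuric acid.

44.0 kg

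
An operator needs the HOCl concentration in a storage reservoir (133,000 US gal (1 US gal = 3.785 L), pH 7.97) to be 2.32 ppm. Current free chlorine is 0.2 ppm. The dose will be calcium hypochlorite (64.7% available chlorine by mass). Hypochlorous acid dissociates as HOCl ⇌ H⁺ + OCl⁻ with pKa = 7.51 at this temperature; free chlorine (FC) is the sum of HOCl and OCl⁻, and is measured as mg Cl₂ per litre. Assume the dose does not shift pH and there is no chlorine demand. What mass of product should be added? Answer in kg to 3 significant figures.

Volume: 133,000 US gal × 3.785 L/gal = 503,405 L.
[OCl⁻]/[HOCl] = 10^(pH − pKa) = 10^(7.97 − 7.51) = 2.884; fraction as HOCl = 1/(1 + 2.884) = 0.2575.
Free chlorine required for 2.32 ppm HOCl: 2.32 / 0.2575 = 9.011 ppm.
FC to add: 9.011 − 0.2 = 8.811 mg/L as Cl₂.
Cl₂ equivalent: 8.811 mg/L × 503,405 L = 4435 g.
Product at 64.7% available Cl: 4435 / 0.647 = 6855 g.

6.86 kg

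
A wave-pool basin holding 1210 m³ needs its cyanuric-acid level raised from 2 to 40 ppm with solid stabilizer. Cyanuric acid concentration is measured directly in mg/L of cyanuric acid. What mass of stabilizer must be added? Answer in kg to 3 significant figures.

46.0 kg

Volume: 1210 m³ = 1,210,000 L.
CYA to add: (40 − 2) = 38 mg/L × 1,210,000 L = 45,980 g cyanuric acid.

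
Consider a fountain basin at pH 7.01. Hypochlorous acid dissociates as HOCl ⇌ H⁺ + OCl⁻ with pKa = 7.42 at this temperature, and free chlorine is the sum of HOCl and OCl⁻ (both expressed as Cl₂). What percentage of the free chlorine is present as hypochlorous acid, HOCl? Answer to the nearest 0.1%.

72.0%

[OCl⁻]/[HOCl] = 10^(pH − pKa) = 10^(7.01 − 7.42) = 10^-0.41 = 0.389.
Fraction as HOCl = 1 / (1 + 0.389) = 0.7199.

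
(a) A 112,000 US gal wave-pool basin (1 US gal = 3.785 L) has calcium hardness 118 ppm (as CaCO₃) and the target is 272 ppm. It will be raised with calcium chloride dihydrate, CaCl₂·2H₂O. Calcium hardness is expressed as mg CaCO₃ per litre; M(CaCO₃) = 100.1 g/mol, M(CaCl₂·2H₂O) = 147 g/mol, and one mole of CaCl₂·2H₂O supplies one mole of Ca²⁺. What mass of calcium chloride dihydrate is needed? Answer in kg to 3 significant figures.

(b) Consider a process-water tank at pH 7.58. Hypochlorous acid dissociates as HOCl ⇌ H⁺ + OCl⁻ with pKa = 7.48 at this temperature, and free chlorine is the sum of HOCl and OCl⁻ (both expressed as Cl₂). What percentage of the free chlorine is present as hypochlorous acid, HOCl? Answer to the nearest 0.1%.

(a) 95.9 kg; (b) 44.3%

(a) Volume: 112,000 US gal × 3.785 L/gal = 423,920 L.
(a) Hardness to add: (272 − 118) = 154 mg/L as CaCO₃ × 423,920 L = 65,280 g as CaCO₃.
(a) Moles of Ca²⁺ (1 mol Ca²⁺ ≡ 1 mol CaCO₃): 65,280 / 100.1 g/mol = 652.2 mol.
(a) Mass of CaCl₂·2H₂O: 652.2 × 147 = 95,870 g.

(b) [OCl⁻]/[HOCl] = 10^(pH − pKa) = 10^(7.58 − 7.48) = 10^0.10 = 1.259.
(b) Fraction as HOCl = 1 / (1 + 1.259) = 0.4427.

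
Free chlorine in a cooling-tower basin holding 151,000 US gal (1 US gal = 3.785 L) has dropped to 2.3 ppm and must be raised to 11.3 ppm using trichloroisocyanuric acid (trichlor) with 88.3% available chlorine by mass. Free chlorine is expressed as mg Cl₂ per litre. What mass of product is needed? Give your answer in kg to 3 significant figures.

5.83 kg

Volume: 151,000 US gal × 3.785 L/gal = 571,535 L.
Chlorine deficit: 11.3 − 2.3 = 9 ppm = 9 mg/L as Cl₂.
Cl₂ equivalent needed: 9 mg/L × 571,535 L = 5,144,000 mg = 5144 g.
Product at 88.3% available chlorine: 5144 / 0.883 = 5825 g.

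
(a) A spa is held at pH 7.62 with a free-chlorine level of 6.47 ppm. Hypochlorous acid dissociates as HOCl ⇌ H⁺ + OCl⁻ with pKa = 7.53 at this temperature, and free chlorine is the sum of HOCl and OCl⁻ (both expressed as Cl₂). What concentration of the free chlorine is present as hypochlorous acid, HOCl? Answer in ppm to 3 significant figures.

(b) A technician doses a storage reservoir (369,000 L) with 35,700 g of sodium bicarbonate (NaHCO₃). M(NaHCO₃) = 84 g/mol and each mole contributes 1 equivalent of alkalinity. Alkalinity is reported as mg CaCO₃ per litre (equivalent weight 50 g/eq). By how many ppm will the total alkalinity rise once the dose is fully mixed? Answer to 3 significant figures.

(a) 2.90 ppm; (b) 57.6 ppm

(a) [OCl⁻]/[HOCl] = 10^(pH − pKa) = 10^(7.62 − 7.53) = 10^0.09 = 1.23.
(a) Fraction as HOCl = 1 / (1 + 1.23) = 0.4484.
(a) HOCl = 0.4484 × 6.47 ppm = 2.901 ppm.

(b) Moles of NaHCO₃: 35,700 g ÷ 84 g/mol = 425 mol → 425 eq of alkalinity.
(b) As CaCO₃: 425 eq × 50 g/eq = 21,250 g.
(b) Rise: 21,250 g / 369,000 L × 1000 = 57.59 mg/L.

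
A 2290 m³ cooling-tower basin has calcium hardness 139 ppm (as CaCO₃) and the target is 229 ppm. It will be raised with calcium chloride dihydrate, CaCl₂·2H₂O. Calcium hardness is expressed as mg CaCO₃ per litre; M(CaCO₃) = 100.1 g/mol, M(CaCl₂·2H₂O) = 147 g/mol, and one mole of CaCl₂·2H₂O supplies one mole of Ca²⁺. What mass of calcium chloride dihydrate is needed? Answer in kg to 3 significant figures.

Volume: 2290 m³ = 2,290,000 L.
Hardness to add: (229 − 139) = 90 mg/L as CaCO₃ × 2,290,000 L = 206,100 g as CaCO₃.
Moles of Ca²⁺ (1 mol Ca²⁺ ≡ 1 mol CaCO₃): 206,100 / 100.1 g/mol = 2059 mol.
Mass of CaCl₂·2H₂O: 2059 × 147 = 302,700 g.

303 kg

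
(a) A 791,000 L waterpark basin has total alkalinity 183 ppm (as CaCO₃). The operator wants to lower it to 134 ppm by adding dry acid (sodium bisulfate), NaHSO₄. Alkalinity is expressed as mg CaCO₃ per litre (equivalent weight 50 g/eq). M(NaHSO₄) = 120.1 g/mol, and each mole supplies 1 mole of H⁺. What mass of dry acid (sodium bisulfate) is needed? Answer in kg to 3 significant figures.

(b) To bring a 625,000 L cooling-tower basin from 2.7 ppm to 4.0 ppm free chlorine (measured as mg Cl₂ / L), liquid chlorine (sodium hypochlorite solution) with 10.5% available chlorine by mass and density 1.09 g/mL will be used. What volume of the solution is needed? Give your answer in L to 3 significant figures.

(a) 93.1 kg; (b) 7.10 L

(a) Alkalinity to neutralize: (183 − 134) = 49 mg/L as CaCO₃ × 791,000 L = 38,760 g as CaCO₃.
(a) Equivalents of H⁺ required: 38,760 ÷ 50 g/eq = 775.2 eq = 775.2 mol NaHSO₄.
(a) Mass of NaHSO₄: 775.2 × 120.1 = 93,100 g.

(b) Chlorine deficit: 4.0 − 2.7 = 1.3 ppm = 1.3 mg/L as Cl₂.
(b) Cl₂ equivalent needed: 1.3 mg/L × 625,000 L = 812,500 mg = 812.5 g.
(b) Product at 10.5% available chlorine: 812.5 / 0.105 = 7738 g.
(b) Volume at density 1.09 g/mL: 7738 g ÷ 1.09 g/mL = 7099 mL.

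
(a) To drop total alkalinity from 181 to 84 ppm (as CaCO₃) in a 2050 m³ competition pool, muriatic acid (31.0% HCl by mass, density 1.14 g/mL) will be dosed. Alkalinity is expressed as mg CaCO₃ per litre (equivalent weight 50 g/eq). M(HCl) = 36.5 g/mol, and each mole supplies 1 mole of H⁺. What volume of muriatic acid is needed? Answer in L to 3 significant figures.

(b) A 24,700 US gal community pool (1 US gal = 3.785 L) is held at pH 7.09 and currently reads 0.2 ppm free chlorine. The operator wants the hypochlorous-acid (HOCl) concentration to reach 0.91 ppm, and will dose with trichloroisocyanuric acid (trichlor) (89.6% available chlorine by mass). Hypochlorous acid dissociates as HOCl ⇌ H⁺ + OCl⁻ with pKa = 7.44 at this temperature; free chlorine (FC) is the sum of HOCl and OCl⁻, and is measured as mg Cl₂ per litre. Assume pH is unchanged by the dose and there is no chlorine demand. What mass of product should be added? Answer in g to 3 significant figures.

(a) Volume: 2050 m³ = 2,050,000 L.
(a) Alkalinity to neutralize: (181 − 84) = 97 mg/L as CaCO₃ × 2,050,000 L = 198,800 g as CaCO₃.
(a) Equivalents of H⁺ required: 198,800 ÷ 50 g/eq = 3977 eq = 3977 mol HCl.
(a) Mass of HCl: 3977 × 36.5 = 145,200 g.
(a) Mass of 31.0% solution: 145,200 / 0.31 = 468,300 g.
(a) Volume: 468,300 g ÷ 1.14 g/mL = 410,800 mL.

(b) Volume: 24,700 US gal × 3.785 L/gal = 93,490 L.
(b) [OCl⁻]/[HOCl] = 10^(pH − pKa) = 10^(7.09 − 7.44) = 0.4467; fraction as HOCl = 1/(1 + 0.4467) = 0.6912.
(b) Free chlorine required for 0.91 ppm HOCl: 0.91 / 0.6912 = 1.316 ppm.
(b) FC to add: 1.316 − 0.2 = 1.116 mg/L as Cl₂.
(b) Cl₂ equivalent: 1.116 mg/L × 93,490 L = 104.4 g.
(b) Product at 89.6% available Cl: 104.4 / 0.896 = 116.5 g.

(a) 411 L; (b) 116 g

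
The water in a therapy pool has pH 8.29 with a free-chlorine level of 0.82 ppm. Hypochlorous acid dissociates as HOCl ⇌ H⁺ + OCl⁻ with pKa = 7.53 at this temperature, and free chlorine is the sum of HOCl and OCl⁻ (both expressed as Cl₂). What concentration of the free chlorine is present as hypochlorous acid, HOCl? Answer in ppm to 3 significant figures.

0.121 ppm

[OCl⁻]/[HOCl] = 10^(pH − pKa) = 10^(8.29 − 7.53) = 10^0.76 = 5.754.
Fraction as HOCl = 1 / (1 + 5.754) = 0.1481.
HOCl = 0.1481 × 0.82 ppm = 0.1214 ppm.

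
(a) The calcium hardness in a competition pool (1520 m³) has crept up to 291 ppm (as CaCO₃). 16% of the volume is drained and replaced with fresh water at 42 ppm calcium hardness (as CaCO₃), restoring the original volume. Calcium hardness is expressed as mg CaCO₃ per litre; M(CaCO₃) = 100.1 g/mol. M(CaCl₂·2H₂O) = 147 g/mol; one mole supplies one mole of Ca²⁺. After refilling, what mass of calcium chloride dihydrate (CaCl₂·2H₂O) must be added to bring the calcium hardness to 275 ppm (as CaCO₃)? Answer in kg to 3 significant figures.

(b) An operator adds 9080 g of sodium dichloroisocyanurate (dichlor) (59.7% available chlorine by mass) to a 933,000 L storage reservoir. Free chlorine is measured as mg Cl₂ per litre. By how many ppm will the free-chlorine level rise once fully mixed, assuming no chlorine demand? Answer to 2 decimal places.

(a) Volume: 1520 m³ = 1,520,000 L.
(a) After draining 16% and refilling: 291 × 0.84 + 42 × 0.16 = 251.16 ppm.
(a) Deficit to target: 275 − 251.16 = 23.84 mg/L.
(a) As CaCO₃: 23.84 mg/L × 1,520,000 L = 36,240 g; ÷ 100.1 = 362 mol Ca²⁺.
(a) Mass: 362 × 147 = 53,210 g.

(b) Available chlorine delivered: 9080 g × 0.597 = 5421 g as Cl₂.
(b) Concentration rise: 5421 g / 933,000 L = 5.81 mg/L = 5.81 ppm.

(a) 53.2 kg; (b) 5.81 ppm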